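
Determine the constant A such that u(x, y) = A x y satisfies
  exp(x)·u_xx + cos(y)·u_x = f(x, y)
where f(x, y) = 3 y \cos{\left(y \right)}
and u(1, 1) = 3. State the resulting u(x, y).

Answer: u(x, y) = 3 x y

Derivation:
Substitute the ansatz u = A x y into the left-hand side.
Derivatives of the ansatz:
  u_xx = 0
  u_x = A y
Term by term:
  exp(x)·u_xx = 0
  cos(y)·u_x = A y \cos{\left(y \right)}
So the left-hand side equals
  A y \cos{\left(y \right)}
This must equal f(x, y) = 3 y \cos{\left(y \right)} identically.
Matching coefficients of the independent functions:
  [y \cos{\left(y \right)}]:  A = 3
Solving: A = 3.
Check against the point condition:
  u(1, 1) = 3  ⟹  A = 3  ✓
Hence u(x, y) = 3 x y.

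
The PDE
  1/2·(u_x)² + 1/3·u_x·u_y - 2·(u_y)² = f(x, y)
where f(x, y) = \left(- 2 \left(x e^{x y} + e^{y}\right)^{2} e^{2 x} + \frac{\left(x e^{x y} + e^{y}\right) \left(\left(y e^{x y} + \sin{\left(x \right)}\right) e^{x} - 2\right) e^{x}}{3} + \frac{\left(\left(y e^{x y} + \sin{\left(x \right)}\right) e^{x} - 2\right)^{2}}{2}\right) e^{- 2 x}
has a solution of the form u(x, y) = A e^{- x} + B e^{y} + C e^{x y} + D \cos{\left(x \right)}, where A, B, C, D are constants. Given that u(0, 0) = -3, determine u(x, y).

Substitute the ansatz u = A e^{- x} + B e^{y} + C e^{x y} + D \cos{\left(x \right)} into the left-hand side.
Derivatives of the ansatz:
  u_x = - A e^{- x} + C y e^{x y} - D \sin{\left(x \right)}
  u_y = B e^{y} + C x e^{x y}
Term by term:
  1/2·(u_x)² = \frac{A^{2} e^{- 2 x}}{2} - A C y e^{- x} e^{x y} + A D e^{- x} \sin{\left(x \right)} + \frac{C^{2} y^{2} e^{2 x y}}{2} - C D y e^{x y} \sin{\left(x \right)} + \frac{D^{2} \sin^{2}{\left(x \right)}}{2}
  1/3·u_x·u_y = - \frac{A B e^{- x} e^{y}}{3} - \frac{A C x e^{- x} e^{x y}}{3} + \frac{B C y e^{y} e^{x y}}{3} - \frac{B D e^{y} \sin{\left(x \right)}}{3} + \frac{C^{2} x y e^{2 x y}}{3} - \frac{C D x e^{x y} \sin{\left(x \right)}}{3}
  -2·(u_y)² = - 2 B^{2} e^{2 y} - 4 B C x e^{y} e^{x y} - 2 C^{2} x^{2} e^{2 x y}
So the left-hand side equals
  \frac{A^{2} e^{- 2 x}}{2} - \frac{A B e^{- x} e^{y}}{3} - \frac{A C x e^{- x} e^{x y}}{3} - A C y e^{- x} e^{x y} + A D e^{- x} \sin{\left(x \right)} - 2 B^{2} e^{2 y} - 4 B C x e^{y} e^{x y} + \frac{B C y e^{y} e^{x y}}{3} - \frac{B D e^{y} \sin{\left(x \right)}}{3} - 2 C^{2} x^{2} e^{2 x y} + \frac{C^{2} x y e^{2 x y}}{3} + \frac{C^{2} y^{2} e^{2 x y}}{2} - \frac{C D x e^{x y} \sin{\left(x \right)}}{3} - C D y e^{x y} \sin{\left(x \right)} + \frac{D^{2} \sin^{2}{\left(x \right)}}{2}
This must equal f(x, y) identically; expanded, f = - 2 x^{2} e^{2 x y} + \frac{x y e^{2 x y}}{3} - 4 x e^{y} e^{x y} + \frac{x e^{x y} \sin{\left(x \right)}}{3} - \frac{2 x e^{- x} e^{x y}}{3} + \frac{y^{2} e^{2 x y}}{2} + \frac{y e^{y} e^{x y}}{3} + y e^{x y} \sin{\left(x \right)} - 2 y e^{- x} e^{x y} - 2 e^{2 y} + \frac{e^{y} \sin{\left(x \right)}}{3} + \frac{\sin^{2}{\left(x \right)}}{2} - \frac{2 e^{- x} e^{y}}{3} - 2 e^{- x} \sin{\left(x \right)} + 2 e^{- 2 x}.
Matching coefficients of the independent functions:
(each divided by its leading coefficient; functions giving the same equation are listed together)
  [x^{2} e^{2 x y}, y^{2} e^{2 x y}, x y e^{2 x y}]:  C^{2} - 1 = 0
  [e^{- x} e^{y}]:  A B - 2 = 0
  [e^{- x} \sin{\left(x \right)}]:  A D + 2 = 0
  [e^{y} \sin{\left(x \right)}]:  B D + 1 = 0
  [x e^{- x} e^{x y}, y e^{- x} e^{x y}]:  A C - 2 = 0
  [x e^{y} e^{x y}, y e^{y} e^{x y}]:  B C - 1 = 0
  [x e^{x y} \sin{\left(x \right)}, y e^{x y} \sin{\left(x \right)}]:  C D + 1 = 0
  [e^{- 2 x}]:  A^{2} - 4 = 0
  [e^{2 y}]:  B^{2} - 1 = 0
  [\sin^{2}{\left(x \right)}]:  D^{2} - 1 = 0
These equations allow (A, B, C, D) = (-2, -1, -1, 1) or (2, 1, 1, -1).
Impose the point condition(s):
  u(0, 0) = -3  ⟹  A + B + C + D = -3
Only A = -2, B = -1, C = -1, D = 1 satisfies everything.
Hence u(x, y) = - e^{y} - e^{x y} + \cos{\left(x \right)} - 2 e^{- x}.

Answer: u(x, y) = - e^{y} - e^{x y} + \cos{\left(x \right)} - 2 e^{- x}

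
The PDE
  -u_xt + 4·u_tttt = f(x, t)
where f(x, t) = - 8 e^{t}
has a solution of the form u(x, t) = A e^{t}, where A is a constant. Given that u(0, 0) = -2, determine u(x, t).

Substitute the ansatz u = A e^{t} into the left-hand side.
Derivatives of the ansatz:
  u_xt = 0
  u_tttt = A e^{t}
Term by term:
  -u_xt = 0
  4·u_tttt = 4 A e^{t}
So the left-hand side equals
  4 A e^{t}
This must equal f(x, t) = - 8 e^{t} identically.
Matching coefficients of the independent functions:
  [e^{t}]:  4 A = -8
Solving: A = -2.
Check against the point condition:
  u(0, 0) = -2  ⟹  A = -2  ✓
Hence u(x, t) = - 2 e^{t}.

Answer: u(x, t) = - 2 e^{t}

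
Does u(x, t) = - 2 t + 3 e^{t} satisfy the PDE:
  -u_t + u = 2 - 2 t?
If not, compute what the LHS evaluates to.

Evaluate each term of the left-hand side for u = - 2 t + 3 e^{t}.
Derivatives:
  u_t = 3 e^{t} - 2
Terms:
  -u_t = 2 - 3 e^{t}
  u = - 2 t + 3 e^{t}
Sum: LHS = 2 - 2 t
This is exactly the given right-hand side, so u is a solution.

Answer: Yes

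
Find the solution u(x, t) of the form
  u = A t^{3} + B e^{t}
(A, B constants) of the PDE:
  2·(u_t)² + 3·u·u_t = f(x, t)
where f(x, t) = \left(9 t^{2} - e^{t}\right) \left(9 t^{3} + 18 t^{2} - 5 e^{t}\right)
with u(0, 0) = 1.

Answer: u(x, t) = - 3 t^{3} + e^{t}

Derivation:
Substitute the ansatz u = A t^{3} + B e^{t} into the left-hand side.
Derivatives of the ansatz:
  u_t = 3 A t^{2} + B e^{t}
Term by term:
  2·(u_t)² = 18 A^{2} t^{4} + 12 A B t^{2} e^{t} + 2 B^{2} e^{2 t}
  3·u·u_t = 9 A^{2} t^{5} + 3 A B t^{3} e^{t} + 9 A B t^{2} e^{t} + 3 B^{2} e^{2 t}
So the left-hand side equals
  9 A^{2} t^{5} + 18 A^{2} t^{4} + 3 A B t^{3} e^{t} + 21 A B t^{2} e^{t} + 5 B^{2} e^{2 t}
This must equal f(x, t) identically; expanded, f = 81 t^{5} + 162 t^{4} - 9 t^{3} e^{t} - 63 t^{2} e^{t} + 5 e^{2 t}.
Matching coefficients of the independent functions:
  [t^{4}]:  18 A^{2} = 162
  [t^{5}]:  9 A^{2} = 81
  [t^{2} e^{t}]:  21 A B = -63
  [t^{3} e^{t}]:  3 A B = -9
  [e^{2 t}]:  5 B^{2} = 5
These equations allow (A, B) = (-3, 1) or (3, -1).
Impose the point condition(s):
  u(0, 0) = 1  ⟹  B = 1
Only A = -3, B = 1 satisfies everything.
Hence u(x, t) = - 3 t^{3} + e^{t}.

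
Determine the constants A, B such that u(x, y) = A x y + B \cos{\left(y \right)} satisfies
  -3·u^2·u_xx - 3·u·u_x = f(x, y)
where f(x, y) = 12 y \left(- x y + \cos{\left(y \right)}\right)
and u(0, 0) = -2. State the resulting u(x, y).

Substitute the ansatz u = A x y + B \cos{\left(y \right)} into the left-hand side.
Derivatives of the ansatz:
  u_xx = 0
  u_x = A y
Term by term:
  -3·u^2·u_xx = 0
  -3·u·u_x = - 3 A^{2} x y^{2} - 3 A B y \cos{\left(y \right)}
So the left-hand side equals
  - 3 A^{2} x y^{2} - 3 A B y \cos{\left(y \right)}
This must equal f(x, y) identically; expanded, f = - 12 x y^{2} + 12 y \cos{\left(y \right)}.
Matching coefficients of the independent functions:
  [x y^{2}]:  - 3 A^{2} = -12
  [y \cos{\left(y \right)}]:  - 3 A B = 12
These equations allow (A, B) = (-2, 2) or (2, -2).
Impose the point condition(s):
  u(0, 0) = -2  ⟹  B = -2
Only A = 2, B = -2 satisfies everything.
Hence u(x, y) = 2 x y - 2 \cos{\left(y \right)}.

Answer: u(x, y) = 2 x y - 2 \cos{\left(y \right)}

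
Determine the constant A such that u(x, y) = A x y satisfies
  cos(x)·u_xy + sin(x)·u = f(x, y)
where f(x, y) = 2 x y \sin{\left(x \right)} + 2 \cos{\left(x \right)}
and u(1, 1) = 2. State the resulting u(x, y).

Substitute the ansatz u = A x y into the left-hand side.
Derivatives of the ansatz:
  u_xy = A
Term by term:
  cos(x)·u_xy = A \cos{\left(x \right)}
  sin(x)·u = A x y \sin{\left(x \right)}
So the left-hand side equals
  A x y \sin{\left(x \right)} + A \cos{\left(x \right)}
This must equal f(x, y) = 2 x y \sin{\left(x \right)} + 2 \cos{\left(x \right)} identically.
Matching coefficients of the independent functions:
  [x y \sin{\left(x \right)}, \cos{\left(x \right)}]:  A = 2
Solving: A = 2.
Check against the point condition:
  u(1, 1) = 2  ⟹  A = 2  ✓
Hence u(x, y) = 2 x y.

Answer: u(x, y) = 2 x y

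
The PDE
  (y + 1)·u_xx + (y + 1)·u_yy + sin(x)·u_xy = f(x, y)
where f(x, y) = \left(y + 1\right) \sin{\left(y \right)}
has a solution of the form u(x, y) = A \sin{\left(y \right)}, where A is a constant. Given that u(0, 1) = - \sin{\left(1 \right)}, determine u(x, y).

Substitute the ansatz u = A \sin{\left(y \right)} into the left-hand side.
Derivatives of the ansatz:
  u_xx = 0
  u_yy = - A \sin{\left(y \right)}
  u_xy = 0
Term by term:
  (y + 1)·u_xx = 0
  (y + 1)·u_yy = - A y \sin{\left(y \right)} - A \sin{\left(y \right)}
  sin(x)·u_xy = 0
So the left-hand side equals
  - A y \sin{\left(y \right)} - A \sin{\left(y \right)}
This must equal f(x, y) identically; expanded, f = y \sin{\left(y \right)} + \sin{\left(y \right)}.
Matching coefficients of the independent functions:
  [y \sin{\left(y \right)}, \sin{\left(y \right)}]:  - A = 1
Solving: A = -1.
Check against the point condition:
  u(0, 1) = - \sin{\left(1 \right)}  ⟹  A \sin{\left(1 \right)} = - \sin{\left(1 \right)}  ✓
Hence u(x, y) = - \sin{\left(y \right)}.

Answer: u(x, y) = - \sin{\left(y \right)}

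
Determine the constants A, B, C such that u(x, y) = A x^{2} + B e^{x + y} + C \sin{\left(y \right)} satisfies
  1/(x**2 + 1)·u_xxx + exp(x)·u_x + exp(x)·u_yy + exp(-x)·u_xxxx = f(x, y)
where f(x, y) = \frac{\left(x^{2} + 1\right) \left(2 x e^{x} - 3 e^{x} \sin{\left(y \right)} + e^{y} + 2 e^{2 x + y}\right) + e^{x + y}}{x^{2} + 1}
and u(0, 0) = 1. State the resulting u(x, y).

Answer: u(x, y) = x^{2} + e^{x + y} + 3 \sin{\left(y \right)}

Derivation:
Substitute the ansatz u = A x^{2} + B e^{x + y} + C \sin{\left(y \right)} into the left-hand side.
Derivatives of the ansatz:
  u_xxx = B e^{x} e^{y}
  u_x = 2 A x + B e^{x} e^{y}
  u_yy = B e^{x} e^{y} - C \sin{\left(y \right)}
  u_xxxx = B e^{x} e^{y}
Term by term:
  1/(x**2 + 1)·u_xxx = \frac{B e^{x} e^{y}}{x^{2} + 1}
  exp(x)·u_x = 2 A x e^{x} + B e^{2 x} e^{y}
  exp(x)·u_yy = B e^{2 x} e^{y} - C e^{x} \sin{\left(y \right)}
  exp(-x)·u_xxxx = B e^{y}
So the left-hand side equals
  2 A x e^{x} + 2 B e^{2 x} e^{y} + B e^{y} + \frac{B e^{x} e^{y}}{x^{2} + 1} - C e^{x} \sin{\left(y \right)}
This must equal f(x, y) identically; expanded, f = 2 x e^{x} + 2 e^{2 x} e^{y} - 3 e^{x} \sin{\left(y \right)} + e^{y} + \frac{e^{x} e^{y}}{x^{2} + 1}.
Matching coefficients of the independent functions:
  [x e^{x}]:  2 A = 2
  [e^{x} \sin{\left(y \right)}]:  - C = -3
  [e^{2 x} e^{y}]:  2 B = 2
  [\frac{e^{x} e^{y}}{x^{2} + 1}, e^{y}]:  B = 1
Solving: A = 1, B = 1, C = 3.
Check against the point condition:
  u(0, 0) = 1  ⟹  B = 1  ✓
Hence u(x, y) = x^{2} + e^{x + y} + 3 \sin{\left(y \right)}.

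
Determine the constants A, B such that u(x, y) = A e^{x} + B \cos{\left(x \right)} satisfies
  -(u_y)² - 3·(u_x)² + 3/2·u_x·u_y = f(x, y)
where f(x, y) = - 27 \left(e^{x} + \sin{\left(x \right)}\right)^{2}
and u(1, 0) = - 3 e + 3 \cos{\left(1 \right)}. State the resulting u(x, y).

Substitute the ansatz u = A e^{x} + B \cos{\left(x \right)} into the left-hand side.
Derivatives of the ansatz:
  u_y = 0
  u_x = A e^{x} - B \sin{\left(x \right)}
Term by term:
  -(u_y)² = 0
  -3·(u_x)² = - 3 A^{2} e^{2 x} + 6 A B e^{x} \sin{\left(x \right)} - 3 B^{2} \sin^{2}{\left(x \right)}
  3/2·u_x·u_y = 0
So the left-hand side equals
  - 3 A^{2} e^{2 x} + 6 A B e^{x} \sin{\left(x \right)} - 3 B^{2} \sin^{2}{\left(x \right)}
This must equal f(x, y) identically; expanded, f = - 27 e^{2 x} - 54 e^{x} \sin{\left(x \right)} - 27 \sin^{2}{\left(x \right)}.
Matching coefficients of the independent functions:
  [e^{x} \sin{\left(x \right)}]:  6 A B = -54
  [e^{2 x}]:  - 3 A^{2} = -27
  [\sin^{2}{\left(x \right)}]:  - 3 B^{2} = -27
These equations allow (A, B) = (-3, 3) or (3, -3).
Impose the point condition(s):
  u(1, 0) = - 3 e + 3 \cos{\left(1 \right)}  ⟹  e A + B \cos{\left(1 \right)} = - 3 e + 3 \cos{\left(1 \right)}
Only A = -3, B = 3 satisfies everything.
Hence u(x, y) = - 3 e^{x} + 3 \cos{\left(x \right)}.

Answer: u(x, y) = - 3 e^{x} + 3 \cos{\left(x \right)}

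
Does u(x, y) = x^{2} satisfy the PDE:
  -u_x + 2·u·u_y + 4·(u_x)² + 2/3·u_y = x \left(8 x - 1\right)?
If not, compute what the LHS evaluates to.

Evaluate each term of the left-hand side for u = x^{2}.
Derivatives:
  u_x = 2 x
  u_y = 0
Terms:
  -u_x = - 2 x
  2·u·u_y = 0
  4·(u_x)² = 16 x^{2}
  2/3·u_y = 0
Sum: LHS = 2 x \left(8 x - 1\right)
Given right-hand side: x \left(8 x - 1\right). Difference LHS − RHS = x \left(8 x - 1\right) ≠ 0, so u is not a solution.

Answer: No, the LHS evaluates to 2 x \left(8 x - 1\right)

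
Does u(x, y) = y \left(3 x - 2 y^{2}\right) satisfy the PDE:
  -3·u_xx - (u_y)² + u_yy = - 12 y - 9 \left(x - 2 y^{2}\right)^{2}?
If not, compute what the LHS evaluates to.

Evaluate each term of the left-hand side for u = y \left(3 x - 2 y^{2}\right).
Derivatives:
  u_xx = 0
  u_y = 3 x - 6 y^{2}
  u_yy = - 12 y
Terms:
  -3·u_xx = 0
  -(u_y)² = - 9 \left(x - 2 y^{2}\right)^{2}
  u_yy = - 12 y
Sum: LHS = - 12 y - 9 \left(x - 2 y^{2}\right)^{2}
This is exactly the given right-hand side, so u is a solution.

Answer: Yes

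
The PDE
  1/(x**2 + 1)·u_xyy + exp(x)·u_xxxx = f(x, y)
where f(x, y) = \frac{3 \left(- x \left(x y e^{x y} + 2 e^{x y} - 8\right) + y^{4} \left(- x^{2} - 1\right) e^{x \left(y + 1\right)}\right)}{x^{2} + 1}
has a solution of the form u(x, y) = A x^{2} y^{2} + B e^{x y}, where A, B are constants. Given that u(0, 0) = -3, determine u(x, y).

Substitute the ansatz u = A x^{2} y^{2} + B e^{x y} into the left-hand side.
Derivatives of the ansatz:
  u_xyy = 4 A x + B x^{2} y e^{x y} + 2 B x e^{x y}
  u_xxxx = B y^{4} e^{x y}
Term by term:
  1/(x**2 + 1)·u_xyy = \frac{4 A x}{x^{2} + 1} + \frac{B x^{2} y e^{x y}}{x^{2} + 1} + \frac{2 B x e^{x y}}{x^{2} + 1}
  exp(x)·u_xxxx = B y^{4} e^{x} e^{x y}
So the left-hand side equals
  \frac{4 A x}{x^{2} + 1} + \frac{B x^{2} y e^{x y}}{x^{2} + 1} + \frac{2 B x e^{x y}}{x^{2} + 1} + B y^{4} e^{x} e^{x y}
This must equal f(x, y) identically; expanded, f = - \frac{3 x^{2} y e^{x y}}{x^{2} + 1} - \frac{6 x e^{x y}}{x^{2} + 1} + \frac{24 x}{x^{2} + 1} - 3 y^{4} e^{x} e^{x y}.
Matching coefficients of the independent functions:
  [\frac{x}{x^{2} + 1}]:  4 A = 24
  [\frac{x e^{x y}}{x^{2} + 1}]:  2 B = -6
  [y^{4} e^{x} e^{x y}, \frac{x^{2} y e^{x y}}{x^{2} + 1}]:  B = -3
Solving: A = 6, B = -3.
Check against the point condition:
  u(0, 0) = -3  ⟹  B = -3  ✓
Hence u(x, y) = 6 x^{2} y^{2} - 3 e^{x y}.

Answer: u(x, y) = 6 x^{2} y^{2} - 3 e^{x y}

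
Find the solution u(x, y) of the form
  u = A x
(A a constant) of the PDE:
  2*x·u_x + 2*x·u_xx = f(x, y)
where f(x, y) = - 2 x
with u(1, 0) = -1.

Answer: u(x, y) = - x

Derivation:
Substitute the ansatz u = A x into the left-hand side.
Derivatives of the ansatz:
  u_x = A
  u_xx = 0
Term by term:
  2*x·u_x = 2 A x
  2*x·u_xx = 0
So the left-hand side equals
  2 A x
This must equal f(x, y) = - 2 x identically.
Matching coefficients of the independent functions:
  [x]:  2 A = -2
Solving: A = -1.
Check against the point condition:
  u(1, 0) = -1  ⟹  A = -1  ✓
Hence u(x, y) = - x.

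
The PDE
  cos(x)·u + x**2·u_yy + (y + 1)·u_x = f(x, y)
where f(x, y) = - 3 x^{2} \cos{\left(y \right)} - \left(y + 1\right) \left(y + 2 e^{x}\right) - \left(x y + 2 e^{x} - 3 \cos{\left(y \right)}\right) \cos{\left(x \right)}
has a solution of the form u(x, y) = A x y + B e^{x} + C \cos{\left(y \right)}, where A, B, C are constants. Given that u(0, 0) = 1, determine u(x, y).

Answer: u(x, y) = - x y - 2 e^{x} + 3 \cos{\left(y \right)}

Derivation:
Substitute the ansatz u = A x y + B e^{x} + C \cos{\left(y \right)} into the left-hand side.
Derivatives of the ansatz:
  u_yy = - C \cos{\left(y \right)}
  u_x = A y + B e^{x}
Term by term:
  cos(x)·u = A x y \cos{\left(x \right)} + B e^{x} \cos{\left(x \right)} + C \cos{\left(x \right)} \cos{\left(y \right)}
  x**2·u_yy = - C x^{2} \cos{\left(y \right)}
  (y + 1)·u_x = A y^{2} + A y + B y e^{x} + B e^{x}
So the left-hand side equals
  A x y \cos{\left(x \right)} + A y^{2} + A y + B y e^{x} + B e^{x} \cos{\left(x \right)} + B e^{x} - C x^{2} \cos{\left(y \right)} + C \cos{\left(x \right)} \cos{\left(y \right)}
This must equal f(x, y) identically; expanded, f = - 3 x^{2} \cos{\left(y \right)} - x y \cos{\left(x \right)} - y^{2} - 2 y e^{x} - y - 2 e^{x} \cos{\left(x \right)} - 2 e^{x} + 3 \cos{\left(x \right)} \cos{\left(y \right)}.
Matching coefficients of the independent functions:
  [y, y^{2}, x y \cos{\left(x \right)}]:  A = -1
  [x^{2} \cos{\left(y \right)}]:  - C = -3
  [y e^{x}, e^{x} \cos{\left(x \right)}, e^{x}]:  B = -2
  [\cos{\left(x \right)} \cos{\left(y \right)}]:  C = 3
Solving: A = -1, B = -2, C = 3.
Check against the point condition:
  u(0, 0) = 1  ⟹  B + C = 1  ✓
Hence u(x, y) = - x y - 2 e^{x} + 3 \cos{\left(y \right)}.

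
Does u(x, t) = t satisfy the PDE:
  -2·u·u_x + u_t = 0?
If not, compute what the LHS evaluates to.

Evaluate each term of the left-hand side for u = t.
Derivatives:
  u_x = 0
  u_t = 1
Terms:
  -2·u·u_x = 0
  u_t = 1
Sum: LHS = 1
Given right-hand side: 0. Difference LHS − RHS = 1 ≠ 0, so u is not a solution.

Answer: No, the LHS evaluates to 1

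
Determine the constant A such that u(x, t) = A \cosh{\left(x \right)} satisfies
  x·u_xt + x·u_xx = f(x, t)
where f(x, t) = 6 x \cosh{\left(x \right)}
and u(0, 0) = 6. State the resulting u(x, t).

Answer: u(x, t) = 6 \cosh{\left(x \right)}

Derivation:
Substitute the ansatz u = A \cosh{\left(x \right)} into the left-hand side.
Derivatives of the ansatz:
  u_xt = 0
  u_xx = A \cosh{\left(x \right)}
Term by term:
  x·u_xt = 0
  x·u_xx = A x \cosh{\left(x \right)}
So the left-hand side equals
  A x \cosh{\left(x \right)}
This must equal f(x, t) = 6 x \cosh{\left(x \right)} identically.
Matching coefficients of the independent functions:
  [x \cosh{\left(x \right)}]:  A = 6
Solving: A = 6.
Check against the point condition:
  u(0, 0) = 6  ⟹  A = 6  ✓
Hence u(x, t) = 6 \cosh{\left(x \right)}.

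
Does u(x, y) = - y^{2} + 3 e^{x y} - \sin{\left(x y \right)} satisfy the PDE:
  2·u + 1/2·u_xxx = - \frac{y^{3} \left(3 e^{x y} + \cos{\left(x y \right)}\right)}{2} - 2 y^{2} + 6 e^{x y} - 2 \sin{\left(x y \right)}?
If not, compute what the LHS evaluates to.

Evaluate each term of the left-hand side for u = - y^{2} + 3 e^{x y} - \sin{\left(x y \right)}.
Derivatives:
  u_xxx = 3 y^{3} e^{x y} + y^{3} \cos{\left(x y \right)}
Terms:
  2·u = - 2 y^{2} + 6 e^{x y} - 2 \sin{\left(x y \right)}
  1/2·u_xxx = \frac{y^{3} \left(3 e^{x y} + \cos{\left(x y \right)}\right)}{2}
Sum: LHS = \frac{y^{3} \left(3 e^{x y} + \cos{\left(x y \right)}\right)}{2} - 2 y^{2} + 6 e^{x y} - 2 \sin{\left(x y \right)}
Given right-hand side: - \frac{y^{3} \left(3 e^{x y} + \cos{\left(x y \right)}\right)}{2} - 2 y^{2} + 6 e^{x y} - 2 \sin{\left(x y \right)}. Difference LHS − RHS = y^{3} \left(3 e^{x y} + \cos{\left(x y \right)}\right) ≠ 0, so u is not a solution.

Answer: No, the LHS evaluates to \frac{y^{3} \left(3 e^{x y} + \cos{\left(x y \right)}\right)}{2} - 2 y^{2} + 6 e^{x y} - 2 \sin{\left(x y \right)}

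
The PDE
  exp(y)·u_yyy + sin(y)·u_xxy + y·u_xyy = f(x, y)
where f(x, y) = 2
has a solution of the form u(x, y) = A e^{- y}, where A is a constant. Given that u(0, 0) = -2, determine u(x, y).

Answer: u(x, y) = - 2 e^{- y}

Derivation:
Substitute the ansatz u = A e^{- y} into the left-hand side.
Derivatives of the ansatz:
  u_yyy = - A e^{- y}
  u_xxy = 0
  u_xyy = 0
Term by term:
  exp(y)·u_yyy = - A
  sin(y)·u_xxy = 0
  y·u_xyy = 0
So the left-hand side equals
  - A
This must equal f(x, y) = 2 identically.
Matching coefficients of the independent functions:
  [constant term]:  - A = 2
Solving: A = -2.
Check against the point condition:
  u(0, 0) = -2  ⟹  A = -2  ✓
Hence u(x, y) = - 2 e^{- y}.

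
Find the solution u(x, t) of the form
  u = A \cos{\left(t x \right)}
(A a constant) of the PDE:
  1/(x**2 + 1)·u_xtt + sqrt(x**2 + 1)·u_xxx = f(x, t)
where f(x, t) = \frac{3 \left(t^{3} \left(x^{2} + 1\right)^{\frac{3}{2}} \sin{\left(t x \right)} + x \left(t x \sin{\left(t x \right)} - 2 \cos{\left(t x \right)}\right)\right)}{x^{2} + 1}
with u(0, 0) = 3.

Substitute the ansatz u = A \cos{\left(t x \right)} into the left-hand side.
Derivatives of the ansatz:
  u_xtt = A t x^{2} \sin{\left(t x \right)} - 2 A x \cos{\left(t x \right)}
  u_xxx = A t^{3} \sin{\left(t x \right)}
Term by term:
  1/(x**2 + 1)·u_xtt = \frac{A t x^{2} \sin{\left(t x \right)}}{x^{2} + 1} - \frac{2 A x \cos{\left(t x \right)}}{x^{2} + 1}
  sqrt(x**2 + 1)·u_xxx = A t^{3} \sqrt{x^{2} + 1} \sin{\left(t x \right)}
So the left-hand side equals
  A t^{3} \sqrt{x^{2} + 1} \sin{\left(t x \right)} + \frac{A t x^{2} \sin{\left(t x \right)}}{x^{2} + 1} - \frac{2 A x \cos{\left(t x \right)}}{x^{2} + 1}
This must equal f(x, t) identically; expanded, f = 3 t^{3} \sqrt{x^{2} + 1} \sin{\left(t x \right)} + \frac{3 t x^{2} \sin{\left(t x \right)}}{x^{2} + 1} - \frac{6 x \cos{\left(t x \right)}}{x^{2} + 1}.
Matching coefficients of the independent functions:
  [t^{3} \sqrt{x^{2} + 1} \sin{\left(t x \right)}, \frac{t x^{2} \sin{\left(t x \right)}}{x^{2} + 1}]:  A = 3
  [\frac{x \cos{\left(t x \right)}}{x^{2} + 1}]:  - 2 A = -6
Solving: A = 3.
Check against the point condition:
  u(0, 0) = 3  ⟹  A = 3  ✓
Hence u(x, t) = 3 \cos{\left(t x \right)}.

Answer: u(x, t) = 3 \cos{\left(t x \right)}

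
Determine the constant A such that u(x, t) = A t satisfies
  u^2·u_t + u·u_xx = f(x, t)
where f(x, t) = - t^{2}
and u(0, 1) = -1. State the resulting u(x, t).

Substitute the ansatz u = A t into the left-hand side.
Derivatives of the ansatz:
  u_t = A
  u_xx = 0
Term by term:
  u^2·u_t = A^{3} t^{2}
  u·u_xx = 0
So the left-hand side equals
  A^{3} t^{2}
This must equal f(x, t) = - t^{2} identically.
Matching coefficients of the independent functions:
  [t^{2}]:  A^{3} = -1
Solving: A = -1.
Check against the point condition:
  u(0, 1) = -1  ⟹  A = -1  ✓
Hence u(x, t) = - t.

Answer: u(x, t) = - t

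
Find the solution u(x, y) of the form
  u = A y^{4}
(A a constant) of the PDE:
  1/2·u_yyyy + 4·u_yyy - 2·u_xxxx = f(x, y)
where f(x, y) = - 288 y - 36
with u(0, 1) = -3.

Substitute the ansatz u = A y^{4} into the left-hand side.
Derivatives of the ansatz:
  u_yyyy = 24 A
  u_yyy = 24 A y
  u_xxxx = 0
Term by term:
  1/2·u_yyyy = 12 A
  4·u_yyy = 96 A y
  -2·u_xxxx = 0
So the left-hand side equals
  96 A y + 12 A
This must equal f(x, y) = - 288 y - 36 identically.
Matching coefficients of the independent functions:
  [constant term]:  12 A = -36
  [y]:  96 A = -288
Solving: A = -3.
Check against the point condition:
  u(0, 1) = -3  ⟹  A = -3  ✓
Hence u(x, y) = - 3 y^{4}.

Answer: u(x, y) = - 3 y^{4}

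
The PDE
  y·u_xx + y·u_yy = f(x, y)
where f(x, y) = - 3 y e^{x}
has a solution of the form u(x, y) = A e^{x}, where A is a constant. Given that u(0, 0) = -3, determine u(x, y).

Answer: u(x, y) = - 3 e^{x}

Derivation:
Substitute the ansatz u = A e^{x} into the left-hand side.
Derivatives of the ansatz:
  u_xx = A e^{x}
  u_yy = 0
Term by term:
  y·u_xx = A y e^{x}
  y·u_yy = 0
So the left-hand side equals
  A y e^{x}
This must equal f(x, y) = - 3 y e^{x} identically.
Matching coefficients of the independent functions:
  [y e^{x}]:  A = -3
Solving: A = -3.
Check against the point condition:
  u(0, 0) = -3  ⟹  A = -3  ✓
Hence u(x, y) = - 3 e^{x}.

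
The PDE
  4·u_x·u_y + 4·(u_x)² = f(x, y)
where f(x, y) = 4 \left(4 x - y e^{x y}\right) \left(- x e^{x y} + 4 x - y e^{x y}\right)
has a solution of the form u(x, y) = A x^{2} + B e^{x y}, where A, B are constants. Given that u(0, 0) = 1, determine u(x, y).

Substitute the ansatz u = A x^{2} + B e^{x y} into the left-hand side.
Derivatives of the ansatz:
  u_x = 2 A x + B y e^{x y}
  u_y = B x e^{x y}
Term by term:
  4·u_x·u_y = 8 A B x^{2} e^{x y} + 4 B^{2} x y e^{2 x y}
  4·(u_x)² = 16 A^{2} x^{2} + 16 A B x y e^{x y} + 4 B^{2} y^{2} e^{2 x y}
So the left-hand side equals
  16 A^{2} x^{2} + 8 A B x^{2} e^{x y} + 16 A B x y e^{x y} + 4 B^{2} x y e^{2 x y} + 4 B^{2} y^{2} e^{2 x y}
This must equal f(x, y) identically; expanded, f = - 16 x^{2} e^{x y} + 64 x^{2} + 4 x y e^{2 x y} - 32 x y e^{x y} + 4 y^{2} e^{2 x y}.
Matching coefficients of the independent functions:
  [x^{2}]:  16 A^{2} = 64
  [x^{2} e^{x y}]:  8 A B = -16
  [y^{2} e^{2 x y}, x y e^{2 x y}]:  4 B^{2} = 4
  [x y e^{x y}]:  16 A B = -32
These equations allow (A, B) = (-2, 1) or (2, -1).
Impose the point condition(s):
  u(0, 0) = 1  ⟹  B = 1
Only A = -2, B = 1 satisfies everything.
Hence u(x, y) = - 2 x^{2} + e^{x y}.

Answer: u(x, y) = - 2 x^{2} + e^{x y}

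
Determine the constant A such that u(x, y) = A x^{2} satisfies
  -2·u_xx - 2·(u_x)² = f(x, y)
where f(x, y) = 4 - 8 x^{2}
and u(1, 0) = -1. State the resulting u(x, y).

Answer: u(x, y) = - x^{2}

Derivation:
Substitute the ansatz u = A x^{2} into the left-hand side.
Derivatives of the ansatz:
  u_xx = 2 A
  u_x = 2 A x
Term by term:
  -2·u_xx = - 4 A
  -2·(u_x)² = - 8 A^{2} x^{2}
So the left-hand side equals
  - 8 A^{2} x^{2} - 4 A
This must equal f(x, y) = 4 - 8 x^{2} identically.
Matching coefficients of the independent functions:
  [constant term]:  - 4 A = 4
  [x^{2}]:  - 8 A^{2} = -8
Solving: A = -1.
Check against the point condition:
  u(1, 0) = -1  ⟹  A = -1  ✓
Hence u(x, y) = - x^{2}.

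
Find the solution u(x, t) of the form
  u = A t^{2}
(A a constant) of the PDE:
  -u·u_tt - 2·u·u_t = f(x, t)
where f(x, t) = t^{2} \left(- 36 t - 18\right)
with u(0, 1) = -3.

Answer: u(x, t) = - 3 t^{2}

Derivation:
Substitute the ansatz u = A t^{2} into the left-hand side.
Derivatives of the ansatz:
  u_tt = 2 A
  u_t = 2 A t
Term by term:
  -u·u_tt = - 2 A^{2} t^{2}
  -2·u·u_t = - 4 A^{2} t^{3}
So the left-hand side equals
  - 4 A^{2} t^{3} - 2 A^{2} t^{2}
This must equal f(x, t) identically; expanded, f = - 36 t^{3} - 18 t^{2}.
Matching coefficients of the independent functions:
  [t^{2}]:  - 2 A^{2} = -18
  [t^{3}]:  - 4 A^{2} = -36
These equations allow (A) = (-3) or (3).
Impose the point condition(s):
  u(0, 1) = -3  ⟹  A = -3
Only A = -3 satisfies everything.
Hence u(x, t) = - 3 t^{2}.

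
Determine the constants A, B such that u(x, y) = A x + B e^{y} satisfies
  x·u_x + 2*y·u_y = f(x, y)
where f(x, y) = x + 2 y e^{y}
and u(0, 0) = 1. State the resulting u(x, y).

Answer: u(x, y) = x + e^{y}

Derivation:
Substitute the ansatz u = A x + B e^{y} into the left-hand side.
Derivatives of the ansatz:
  u_x = A
  u_y = B e^{y}
Term by term:
  x·u_x = A x
  2*y·u_y = 2 B y e^{y}
So the left-hand side equals
  A x + 2 B y e^{y}
This must equal f(x, y) = x + 2 y e^{y} identically.
Matching coefficients of the independent functions:
  [x]:  A = 1
  [y e^{y}]:  2 B = 2
Solving: A = 1, B = 1.
Check against the point condition:
  u(0, 0) = 1  ⟹  B = 1  ✓
Hence u(x, y) = x + e^{y}.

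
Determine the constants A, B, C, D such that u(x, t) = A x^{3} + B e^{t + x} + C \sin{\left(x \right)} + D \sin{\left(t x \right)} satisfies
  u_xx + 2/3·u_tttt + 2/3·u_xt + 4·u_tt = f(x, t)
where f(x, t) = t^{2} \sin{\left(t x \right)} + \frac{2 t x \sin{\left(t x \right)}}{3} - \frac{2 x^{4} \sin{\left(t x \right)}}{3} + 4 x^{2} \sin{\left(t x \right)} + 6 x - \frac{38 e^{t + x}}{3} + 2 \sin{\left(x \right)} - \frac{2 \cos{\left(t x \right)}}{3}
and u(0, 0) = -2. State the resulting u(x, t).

Answer: u(x, t) = x^{3} - 2 e^{t + x} - 2 \sin{\left(x \right)} - \sin{\left(t x \right)}

Derivation:
Substitute the ansatz u = A x^{3} + B e^{t + x} + C \sin{\left(x \right)} + D \sin{\left(t x \right)} into the left-hand side.
Derivatives of the ansatz:
  u_xx = 6 A x + B e^{t} e^{x} - C \sin{\left(x \right)} - D t^{2} \sin{\left(t x \right)}
  u_tttt = B e^{t} e^{x} + D x^{4} \sin{\left(t x \right)}
  u_xt = B e^{t} e^{x} - D t x \sin{\left(t x \right)} + D \cos{\left(t x \right)}
  u_tt = B e^{t} e^{x} - D x^{2} \sin{\left(t x \right)}
Term by term:
  u_xx = 6 A x + B e^{t} e^{x} - C \sin{\left(x \right)} - D t^{2} \sin{\left(t x \right)}
  2/3·u_tttt = \frac{2 B e^{t} e^{x}}{3} + \frac{2 D x^{4} \sin{\left(t x \right)}}{3}
  2/3·u_xt = \frac{2 B e^{t} e^{x}}{3} - \frac{2 D t x \sin{\left(t x \right)}}{3} + \frac{2 D \cos{\left(t x \right)}}{3}
  4·u_tt = 4 B e^{t} e^{x} - 4 D x^{2} \sin{\left(t x \right)}
So the left-hand side equals
  6 A x + \frac{19 B e^{t} e^{x}}{3} - C \sin{\left(x \right)} - D t^{2} \sin{\left(t x \right)} - \frac{2 D t x \sin{\left(t x \right)}}{3} + \frac{2 D x^{4} \sin{\left(t x \right)}}{3} - 4 D x^{2} \sin{\left(t x \right)} + \frac{2 D \cos{\left(t x \right)}}{3}
This must equal f(x, t) identically; expanded, f = t^{2} \sin{\left(t x \right)} + \frac{2 t x \sin{\left(t x \right)}}{3} - \frac{2 x^{4} \sin{\left(t x \right)}}{3} + 4 x^{2} \sin{\left(t x \right)} + 6 x - \frac{38 e^{t} e^{x}}{3} + 2 \sin{\left(x \right)} - \frac{2 \cos{\left(t x \right)}}{3}.
Matching coefficients of the independent functions:
  [x]:  6 A = 6
  [t^{2} \sin{\left(t x \right)}]:  - D = 1
  [x^{2} \sin{\left(t x \right)}]:  - 4 D = 4
  [x^{4} \sin{\left(t x \right)}, \cos{\left(t x \right)}]:  \frac{2 D}{3} = - \frac{2}{3}
  [e^{t} e^{x}]:  \frac{19 B}{3} = - \frac{38}{3}
  [t x \sin{\left(t x \right)}]:  - \frac{2 D}{3} = \frac{2}{3}
  [\sin{\left(x \right)}]:  - C = 2
Solving: A = 1, B = -2, C = -2, D = -1.
Check against the point condition:
  u(0, 0) = -2  ⟹  B = -2  ✓
Hence u(x, t) = x^{3} - 2 e^{t + x} - 2 \sin{\left(x \right)} - \sin{\left(t x \right)}.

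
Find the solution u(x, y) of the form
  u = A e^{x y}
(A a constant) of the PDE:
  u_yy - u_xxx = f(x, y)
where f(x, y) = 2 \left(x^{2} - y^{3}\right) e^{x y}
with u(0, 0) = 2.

Substitute the ansatz u = A e^{x y} into the left-hand side.
Derivatives of the ansatz:
  u_yy = A x^{2} e^{x y}
  u_xxx = A y^{3} e^{x y}
Term by term:
  u_yy = A x^{2} e^{x y}
  -u_xxx = - A y^{3} e^{x y}
So the left-hand side equals
  A x^{2} e^{x y} - A y^{3} e^{x y}
This must equal f(x, y) identically; expanded, f = 2 x^{2} e^{x y} - 2 y^{3} e^{x y}.
Matching coefficients of the independent functions:
  [x^{2} e^{x y}]:  A = 2
  [y^{3} e^{x y}]:  - A = -2
Solving: A = 2.
Check against the point condition:
  u(0, 0) = 2  ⟹  A = 2  ✓
Hence u(x, y) = 2 e^{x y}.

Answer: u(x, y) = 2 e^{x y}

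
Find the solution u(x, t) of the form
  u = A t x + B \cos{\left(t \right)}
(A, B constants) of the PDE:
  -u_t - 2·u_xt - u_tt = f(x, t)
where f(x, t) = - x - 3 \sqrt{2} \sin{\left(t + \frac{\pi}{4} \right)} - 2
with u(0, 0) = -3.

Answer: u(x, t) = t x - 3 \cos{\left(t \right)}

Derivation:
Substitute the ansatz u = A t x + B \cos{\left(t \right)} into the left-hand side.
Derivatives of the ansatz:
  u_t = A x - B \sin{\left(t \right)}
  u_xt = A
  u_tt = - B \cos{\left(t \right)}
Term by term:
  -u_t = - A x + B \sin{\left(t \right)}
  -2·u_xt = - 2 A
  -u_tt = B \cos{\left(t \right)}
So the left-hand side equals
  - A x - 2 A + B \sin{\left(t \right)} + B \cos{\left(t \right)}
This must equal f(x, t) identically; expanded, f = - x - 3 \sin{\left(t \right)} - 3 \cos{\left(t \right)} - 2.
Matching coefficients of the independent functions:
  [constant term]:  - 2 A = -2
  [x]:  - A = -1
  [\sin{\left(t \right)}, \cos{\left(t \right)}]:  B = -3
Solving: A = 1, B = -3.
Check against the point condition:
  u(0, 0) = -3  ⟹  B = -3  ✓
Hence u(x, t) = t x - 3 \cos{\left(t \right)}.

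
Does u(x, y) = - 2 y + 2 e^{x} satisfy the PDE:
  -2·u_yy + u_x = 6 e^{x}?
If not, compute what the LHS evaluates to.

Evaluate each term of the left-hand side for u = - 2 y + 2 e^{x}.
Derivatives:
  u_yy = 0
  u_x = 2 e^{x}
Terms:
  -2·u_yy = 0
  u_x = 2 e^{x}
Sum: LHS = 2 e^{x}
Given right-hand side: 6 e^{x}. Difference LHS − RHS = - 4 e^{x} ≠ 0, so u is not a solution.

Answer: No, the LHS evaluates to 2 e^{x}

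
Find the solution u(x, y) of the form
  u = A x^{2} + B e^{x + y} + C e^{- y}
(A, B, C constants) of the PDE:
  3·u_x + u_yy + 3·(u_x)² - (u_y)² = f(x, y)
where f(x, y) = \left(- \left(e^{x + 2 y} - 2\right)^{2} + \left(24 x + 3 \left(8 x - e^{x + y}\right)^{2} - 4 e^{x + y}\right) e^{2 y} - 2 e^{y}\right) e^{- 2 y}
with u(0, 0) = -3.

Substitute the ansatz u = A x^{2} + B e^{x + y} + C e^{- y} into the left-hand side.
Derivatives of the ansatz:
  u_x = 2 A x + B e^{x} e^{y}
  u_yy = B e^{x} e^{y} + C e^{- y}
  u_y = B e^{x} e^{y} - C e^{- y}
Term by term:
  3·u_x = 6 A x + 3 B e^{x} e^{y}
  u_yy = B e^{x} e^{y} + C e^{- y}
  3·(u_x)² = 12 A^{2} x^{2} + 12 A B x e^{x} e^{y} + 3 B^{2} e^{2 x} e^{2 y}
  -(u_y)² = - B^{2} e^{2 x} e^{2 y} + 2 B C e^{x} - C^{2} e^{- 2 y}
So the left-hand side equals
  12 A^{2} x^{2} + 12 A B x e^{x} e^{y} + 6 A x + 2 B^{2} e^{2 x} e^{2 y} + 2 B C e^{x} + 4 B e^{x} e^{y} - C^{2} e^{- 2 y} + C e^{- y}
This must equal f(x, y) identically; expanded, f = 192 x^{2} - 48 x e^{x} e^{y} + 24 x + 2 e^{2 x} e^{2 y} - 4 e^{x} e^{y} + 4 e^{x} - 2 e^{- y} - 4 e^{- 2 y}.
Matching coefficients of the independent functions:
  [x]:  6 A = 24
  [x^{2}]:  12 A^{2} = 192
  [e^{x} e^{y}]:  4 B = -4
  [e^{2 x} e^{2 y}]:  2 B^{2} = 2
  [x e^{x} e^{y}]:  12 A B = -48
  [e^{x}]:  2 B C = 4
  [e^{- 2 y}]:  - C^{2} = -4
  [e^{- y}]:  C = -2
Solving: A = 4, B = -1, C = -2.
Check against the point condition:
  u(0, 0) = -3  ⟹  B + C = -3  ✓
Hence u(x, y) = 4 x^{2} - e^{x + y} - 2 e^{- y}.

Answer: u(x, y) = 4 x^{2} - e^{x + y} - 2 e^{- y}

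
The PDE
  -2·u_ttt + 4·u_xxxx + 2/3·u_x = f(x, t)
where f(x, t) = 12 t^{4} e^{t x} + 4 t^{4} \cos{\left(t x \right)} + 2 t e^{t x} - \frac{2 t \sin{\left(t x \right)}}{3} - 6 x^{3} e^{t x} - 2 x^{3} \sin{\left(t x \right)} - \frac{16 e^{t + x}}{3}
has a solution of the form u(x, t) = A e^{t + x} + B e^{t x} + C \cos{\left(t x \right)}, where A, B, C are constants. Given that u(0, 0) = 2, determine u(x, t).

Substitute the ansatz u = A e^{t + x} + B e^{t x} + C \cos{\left(t x \right)} into the left-hand side.
Derivatives of the ansatz:
  u_ttt = A e^{t} e^{x} + B x^{3} e^{t x} + C x^{3} \sin{\left(t x \right)}
  u_xxxx = A e^{t} e^{x} + B t^{4} e^{t x} + C t^{4} \cos{\left(t x \right)}
  u_x = A e^{t} e^{x} + B t e^{t x} - C t \sin{\left(t x \right)}
Term by term:
  -2·u_ttt = - 2 A e^{t} e^{x} - 2 B x^{3} e^{t x} - 2 C x^{3} \sin{\left(t x \right)}
  4·u_xxxx = 4 A e^{t} e^{x} + 4 B t^{4} e^{t x} + 4 C t^{4} \cos{\left(t x \right)}
  2/3·u_x = \frac{2 A e^{t} e^{x}}{3} + \frac{2 B t e^{t x}}{3} - \frac{2 C t \sin{\left(t x \right)}}{3}
So the left-hand side equals
  \frac{8 A e^{t} e^{x}}{3} + 4 B t^{4} e^{t x} + \frac{2 B t e^{t x}}{3} - 2 B x^{3} e^{t x} + 4 C t^{4} \cos{\left(t x \right)} - \frac{2 C t \sin{\left(t x \right)}}{3} - 2 C x^{3} \sin{\left(t x \right)}
This must equal f(x, t) identically; expanded, f = 12 t^{4} e^{t x} + 4 t^{4} \cos{\left(t x \right)} + 2 t e^{t x} - \frac{2 t \sin{\left(t x \right)}}{3} - 6 x^{3} e^{t x} - 2 x^{3} \sin{\left(t x \right)} - \frac{16 e^{t} e^{x}}{3}.
Matching coefficients of the independent functions:
  [t e^{t x}]:  \frac{2 B}{3} = 2
  [t \sin{\left(t x \right)}]:  - \frac{2 C}{3} = - \frac{2}{3}
  [t^{4} e^{t x}]:  4 B = 12
  [t^{4} \cos{\left(t x \right)}]:  4 C = 4
  [x^{3} e^{t x}]:  - 2 B = -6
  [x^{3} \sin{\left(t x \right)}]:  - 2 C = -2
  [e^{t} e^{x}]:  \frac{8 A}{3} = - \frac{16}{3}
Solving: A = -2, B = 3, C = 1.
Check against the point condition:
  u(0, 0) = 2  ⟹  A + B + C = 2  ✓
Hence u(x, t) = 3 e^{t x} - 2 e^{t + x} + \cos{\left(t x \right)}.

Answer: u(x, t) = 3 e^{t x} - 2 e^{t + x} + \cos{\left(t x \right)}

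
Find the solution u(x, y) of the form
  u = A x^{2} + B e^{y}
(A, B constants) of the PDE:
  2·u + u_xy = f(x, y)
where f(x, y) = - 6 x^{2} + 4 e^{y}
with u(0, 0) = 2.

Substitute the ansatz u = A x^{2} + B e^{y} into the left-hand side.
Derivatives of the ansatz:
  u_xy = 0
Term by term:
  2·u = 2 A x^{2} + 2 B e^{y}
  u_xy = 0
So the left-hand side equals
  2 A x^{2} + 2 B e^{y}
This must equal f(x, y) = - 6 x^{2} + 4 e^{y} identically.
Matching coefficients of the independent functions:
  [x^{2}]:  2 A = -6
  [e^{y}]:  2 B = 4
Solving: A = -3, B = 2.
Check against the point condition:
  u(0, 0) = 2  ⟹  B = 2  ✓
Hence u(x, y) = - 3 x^{2} + 2 e^{y}.

Answer: u(x, y) = - 3 x^{2} + 2 e^{y}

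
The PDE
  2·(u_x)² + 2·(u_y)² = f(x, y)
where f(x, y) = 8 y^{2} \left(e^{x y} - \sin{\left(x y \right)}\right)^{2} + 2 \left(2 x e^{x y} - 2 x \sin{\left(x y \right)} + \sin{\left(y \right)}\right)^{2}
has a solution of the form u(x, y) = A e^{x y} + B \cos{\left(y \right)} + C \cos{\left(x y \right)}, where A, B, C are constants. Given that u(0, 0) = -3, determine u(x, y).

Answer: u(x, y) = - 2 e^{x y} + \cos{\left(y \right)} - 2 \cos{\left(x y \right)}

Derivation:
Substitute the ansatz u = A e^{x y} + B \cos{\left(y \right)} + C \cos{\left(x y \right)} into the left-hand side.
Derivatives of the ansatz:
  u_x = A y e^{x y} - C y \sin{\left(x y \right)}
  u_y = A x e^{x y} - B \sin{\left(y \right)} - C x \sin{\left(x y \right)}
Term by term:
  2·(u_x)² = 2 A^{2} y^{2} e^{2 x y} - 4 A C y^{2} e^{x y} \sin{\left(x y \right)} + 2 C^{2} y^{2} \sin^{2}{\left(x y \right)}
  2·(u_y)² = 2 A^{2} x^{2} e^{2 x y} - 4 A B x e^{x y} \sin{\left(y \right)} - 4 A C x^{2} e^{x y} \sin{\left(x y \right)} + 2 B^{2} \sin^{2}{\left(y \right)} + 4 B C x \sin{\left(y \right)} \sin{\left(x y \right)} + 2 C^{2} x^{2} \sin^{2}{\left(x y \right)}
So the left-hand side equals
  2 A^{2} x^{2} e^{2 x y} + 2 A^{2} y^{2} e^{2 x y} - 4 A B x e^{x y} \sin{\left(y \right)} - 4 A C x^{2} e^{x y} \sin{\left(x y \right)} - 4 A C y^{2} e^{x y} \sin{\left(x y \right)} + 2 B^{2} \sin^{2}{\left(y \right)} + 4 B C x \sin{\left(y \right)} \sin{\left(x y \right)} + 2 C^{2} x^{2} \sin^{2}{\left(x y \right)} + 2 C^{2} y^{2} \sin^{2}{\left(x y \right)}
This must equal f(x, y) identically; expanded, f = 8 x^{2} e^{2 x y} - 16 x^{2} e^{x y} \sin{\left(x y \right)} + 8 x^{2} \sin^{2}{\left(x y \right)} + 8 x e^{x y} \sin{\left(y \right)} - 8 x \sin{\left(y \right)} \sin{\left(x y \right)} + 8 y^{2} e^{2 x y} - 16 y^{2} e^{x y} \sin{\left(x y \right)} + 8 y^{2} \sin^{2}{\left(x y \right)} + 2 \sin^{2}{\left(y \right)}.
Matching coefficients of the independent functions:
  [x^{2} e^{2 x y}, y^{2} e^{2 x y}]:  2 A^{2} = 8
  [x^{2} \sin^{2}{\left(x y \right)}, y^{2} \sin^{2}{\left(x y \right)}]:  2 C^{2} = 8
  [x e^{x y} \sin{\left(y \right)}]:  - 4 A B = 8
  [x \sin{\left(y \right)} \sin{\left(x y \right)}]:  4 B C = -8
  [x^{2} e^{x y} \sin{\left(x y \right)}, y^{2} e^{x y} \sin{\left(x y \right)}]:  - 4 A C = -16
  [\sin^{2}{\left(y \right)}]:  2 B^{2} = 2
These equations allow (A, B, C) = (-2, 1, -2) or (2, -1, 2).
Impose the point condition(s):
  u(0, 0) = -3  ⟹  A + B + C = -3
Only A = -2, B = 1, C = -2 satisfies everything.
Hence u(x, y) = - 2 e^{x y} + \cos{\left(y \right)} - 2 \cos{\left(x y \right)}.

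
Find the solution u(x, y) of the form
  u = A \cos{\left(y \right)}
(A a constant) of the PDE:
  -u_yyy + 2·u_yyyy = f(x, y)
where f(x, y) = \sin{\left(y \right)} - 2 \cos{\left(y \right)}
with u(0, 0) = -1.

Answer: u(x, y) = - \cos{\left(y \right)}

Derivation:
Substitute the ansatz u = A \cos{\left(y \right)} into the left-hand side.
Derivatives of the ansatz:
  u_yyy = A \sin{\left(y \right)}
  u_yyyy = A \cos{\left(y \right)}
Term by term:
  -u_yyy = - A \sin{\left(y \right)}
  2·u_yyyy = 2 A \cos{\left(y \right)}
So the left-hand side equals
  - A \sin{\left(y \right)} + 2 A \cos{\left(y \right)}
This must equal f(x, y) = \sin{\left(y \right)} - 2 \cos{\left(y \right)} identically.
Matching coefficients of the independent functions:
  [\sin{\left(y \right)}]:  - A = 1
  [\cos{\left(y \right)}]:  2 A = -2
Solving: A = -1.
Check against the point condition:
  u(0, 0) = -1  ⟹  A = -1  ✓
Hence u(x, y) = - \cos{\left(y \right)}.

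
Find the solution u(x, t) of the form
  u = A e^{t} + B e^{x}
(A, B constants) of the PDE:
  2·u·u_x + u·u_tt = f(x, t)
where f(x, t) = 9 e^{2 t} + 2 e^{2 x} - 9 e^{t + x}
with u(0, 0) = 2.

Substitute the ansatz u = A e^{t} + B e^{x} into the left-hand side.
Derivatives of the ansatz:
  u_x = B e^{x}
  u_tt = A e^{t}
Term by term:
  2·u·u_x = 2 A B e^{t} e^{x} + 2 B^{2} e^{2 x}
  u·u_tt = A^{2} e^{2 t} + A B e^{t} e^{x}
So the left-hand side equals
  A^{2} e^{2 t} + 3 A B e^{t} e^{x} + 2 B^{2} e^{2 x}
This must equal f(x, t) identically; expanded, f = 9 e^{2 t} - 9 e^{t} e^{x} + 2 e^{2 x}.
Matching coefficients of the independent functions:
  [e^{t} e^{x}]:  3 A B = -9
  [e^{2 t}]:  A^{2} = 9
  [e^{2 x}]:  2 B^{2} = 2
These equations allow (A, B) = (-3, 1) or (3, -1).
Impose the point condition(s):
  u(0, 0) = 2  ⟹  A + B = 2
Only A = 3, B = -1 satisfies everything.
Hence u(x, t) = 3 e^{t} - e^{x}.

Answer: u(x, t) = 3 e^{t} - e^{x}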